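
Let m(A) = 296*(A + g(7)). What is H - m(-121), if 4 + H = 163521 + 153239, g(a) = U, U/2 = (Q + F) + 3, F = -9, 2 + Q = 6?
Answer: 353756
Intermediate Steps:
Q = 4 (Q = -2 + 6 = 4)
U = -4 (U = 2*((4 - 9) + 3) = 2*(-5 + 3) = 2*(-2) = -4)
g(a) = -4
H = 316756 (H = -4 + (163521 + 153239) = -4 + 316760 = 316756)
m(A) = -1184 + 296*A (m(A) = 296*(A - 4) = 296*(-4 + A) = -1184 + 296*A)
H - m(-121) = 316756 - (-1184 + 296*(-121)) = 316756 - (-1184 - 35816) = 316756 - 1*(-37000) = 316756 + 37000 = 353756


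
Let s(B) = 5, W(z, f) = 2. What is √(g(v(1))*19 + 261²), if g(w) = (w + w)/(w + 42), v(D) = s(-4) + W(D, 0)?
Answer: √3338195/7 ≈ 261.01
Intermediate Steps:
v(D) = 7 (v(D) = 5 + 2 = 7)
g(w) = 2*w/(42 + w) (g(w) = (2*w)/(42 + w) = 2*w/(42 + w))
√(g(v(1))*19 + 261²) = √((2*7/(42 + 7))*19 + 261²) = √((2*7/49)*19 + 68121) = √((2*7*(1/49))*19 + 68121) = √((2/7)*19 + 68121) = √(38/7 + 68121) = √(476885/7) = √3338195/7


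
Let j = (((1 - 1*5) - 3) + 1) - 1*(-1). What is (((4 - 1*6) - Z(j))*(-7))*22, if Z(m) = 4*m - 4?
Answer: -3388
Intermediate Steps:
j = -5 (j = (((1 - 5) - 3) + 1) + 1 = ((-4 - 3) + 1) + 1 = (-7 + 1) + 1 = -6 + 1 = -5)
Z(m) = -4 + 4*m
(((4 - 1*6) - Z(j))*(-7))*22 = (((4 - 1*6) - (-4 + 4*(-5)))*(-7))*22 = (((4 - 6) - (-4 - 20))*(-7))*22 = ((-2 - 1*(-24))*(-7))*22 = ((-2 + 24)*(-7))*22 = (22*(-7))*22 = -154*22 = -3388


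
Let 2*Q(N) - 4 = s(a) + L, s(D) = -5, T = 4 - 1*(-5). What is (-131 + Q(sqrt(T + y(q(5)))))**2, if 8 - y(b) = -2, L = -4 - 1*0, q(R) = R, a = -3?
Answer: 71289/4 ≈ 17822.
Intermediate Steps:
T = 9 (T = 4 + 5 = 9)
L = -4 (L = -4 + 0 = -4)
y(b) = 10 (y(b) = 8 - 1*(-2) = 8 + 2 = 10)
Q(N) = -5/2 (Q(N) = 2 + (-5 - 4)/2 = 2 + (1/2)*(-9) = 2 - 9/2 = -5/2)
(-131 + Q(sqrt(T + y(q(5)))))**2 = (-131 - 5/2)**2 = (-267/2)**2 = 71289/4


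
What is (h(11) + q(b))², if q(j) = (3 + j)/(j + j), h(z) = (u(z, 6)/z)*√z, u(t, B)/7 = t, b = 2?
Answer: 8649/16 + 35*√11/2 ≈ 598.60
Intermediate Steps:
u(t, B) = 7*t
h(z) = 7*√z (h(z) = ((7*z)/z)*√z = 7*√z)
q(j) = (3 + j)/(2*j) (q(j) = (3 + j)/((2*j)) = (3 + j)*(1/(2*j)) = (3 + j)/(2*j))
(h(11) + q(b))² = (7*√11 + (½)*(3 + 2)/2)² = (7*√11 + (½)*(½)*5)² = (7*√11 + 5/4)² = (5/4 + 7*√11)²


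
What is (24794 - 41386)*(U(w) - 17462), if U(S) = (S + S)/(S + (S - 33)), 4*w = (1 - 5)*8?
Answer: 14196480224/49 ≈ 2.8972e+8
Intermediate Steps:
w = -8 (w = ((1 - 5)*8)/4 = (-4*8)/4 = (¼)*(-32) = -8)
U(S) = 2*S/(-33 + 2*S) (U(S) = (2*S)/(S + (-33 + S)) = (2*S)/(-33 + 2*S) = 2*S/(-33 + 2*S))
(24794 - 41386)*(U(w) - 17462) = (24794 - 41386)*(2*(-8)/(-33 + 2*(-8)) - 17462) = -16592*(2*(-8)/(-33 - 16) - 17462) = -16592*(2*(-8)/(-49) - 17462) = -16592*(2*(-8)*(-1/49) - 17462) = -16592*(16/49 - 17462) = -16592*(-855622/49) = 14196480224/49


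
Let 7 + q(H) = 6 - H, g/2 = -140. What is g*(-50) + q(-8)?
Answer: 14007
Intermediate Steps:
g = -280 (g = 2*(-140) = -280)
q(H) = -1 - H (q(H) = -7 + (6 - H) = -1 - H)
g*(-50) + q(-8) = -280*(-50) + (-1 - 1*(-8)) = 14000 + (-1 + 8) = 14000 + 7 = 14007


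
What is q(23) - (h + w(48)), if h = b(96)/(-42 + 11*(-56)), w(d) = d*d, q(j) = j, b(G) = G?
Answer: -750401/329 ≈ -2280.9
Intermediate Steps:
w(d) = d²
h = -48/329 (h = 96/(-42 + 11*(-56)) = 96/(-42 - 616) = 96/(-658) = 96*(-1/658) = -48/329 ≈ -0.14590)
q(23) - (h + w(48)) = 23 - (-48/329 + 48²) = 23 - (-48/329 + 2304) = 23 - 1*757968/329 = 23 - 757968/329 = -750401/329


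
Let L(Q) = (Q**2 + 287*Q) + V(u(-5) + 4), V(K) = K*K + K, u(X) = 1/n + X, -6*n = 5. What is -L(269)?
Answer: -3739166/25 ≈ -1.4957e+5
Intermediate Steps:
n = -5/6 (n = -1/6*5 = -5/6 ≈ -0.83333)
u(X) = -6/5 + X (u(X) = 1/(-5/6) + X = -6/5 + X)
V(K) = K + K**2 (V(K) = K**2 + K = K + K**2)
L(Q) = 66/25 + Q**2 + 287*Q (L(Q) = (Q**2 + 287*Q) + ((-6/5 - 5) + 4)*(1 + ((-6/5 - 5) + 4)) = (Q**2 + 287*Q) + (-31/5 + 4)*(1 + (-31/5 + 4)) = (Q**2 + 287*Q) - 11*(1 - 11/5)/5 = (Q**2 + 287*Q) - 11/5*(-6/5) = (Q**2 + 287*Q) + 66/25 = 66/25 + Q**2 + 287*Q)
-L(269) = -(66/25 + 269**2 + 287*269) = -(66/25 + 72361 + 77203) = -1*3739166/25 = -3739166/25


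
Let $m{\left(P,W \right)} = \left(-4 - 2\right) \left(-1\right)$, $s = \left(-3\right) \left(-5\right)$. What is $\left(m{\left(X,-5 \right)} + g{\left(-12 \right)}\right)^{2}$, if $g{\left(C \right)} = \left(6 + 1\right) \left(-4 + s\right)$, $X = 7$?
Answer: $6889$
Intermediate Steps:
$s = 15$
$m{\left(P,W \right)} = 6$ ($m{\left(P,W \right)} = \left(-6\right) \left(-1\right) = 6$)
$g{\left(C \right)} = 77$ ($g{\left(C \right)} = \left(6 + 1\right) \left(-4 + 15\right) = 7 \cdot 11 = 77$)
$\left(m{\left(X,-5 \right)} + g{\left(-12 \right)}\right)^{2} = \left(6 + 77\right)^{2} = 83^{2} = 6889$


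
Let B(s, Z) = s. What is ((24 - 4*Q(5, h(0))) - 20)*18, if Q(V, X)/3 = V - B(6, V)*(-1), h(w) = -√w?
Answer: -2304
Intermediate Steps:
Q(V, X) = 18 + 3*V (Q(V, X) = 3*(V - 6*(-1)) = 3*(V - 1*(-6)) = 3*(V + 6) = 3*(6 + V) = 18 + 3*V)
((24 - 4*Q(5, h(0))) - 20)*18 = ((24 - 4*(18 + 3*5)) - 20)*18 = ((24 - 4*(18 + 15)) - 20)*18 = ((24 - 4*33) - 20)*18 = ((24 - 132) - 20)*18 = (-108 - 20)*18 = -128*18 = -2304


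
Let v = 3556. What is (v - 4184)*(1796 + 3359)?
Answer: -3237340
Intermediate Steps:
(v - 4184)*(1796 + 3359) = (3556 - 4184)*(1796 + 3359) = -628*5155 = -3237340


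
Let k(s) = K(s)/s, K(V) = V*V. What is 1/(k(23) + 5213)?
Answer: 1/5236 ≈ 0.00019099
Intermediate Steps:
K(V) = V**2
k(s) = s (k(s) = s**2/s = s)
1/(k(23) + 5213) = 1/(23 + 5213) = 1/5236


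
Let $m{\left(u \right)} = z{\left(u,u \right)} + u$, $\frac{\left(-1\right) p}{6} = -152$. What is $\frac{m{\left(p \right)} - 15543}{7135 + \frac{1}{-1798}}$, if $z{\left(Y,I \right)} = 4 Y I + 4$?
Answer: $\frac{5955603502}{12828729} \approx 464.24$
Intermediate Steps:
$p = 912$ ($p = \left(-6\right) \left(-152\right) = 912$)
$z{\left(Y,I \right)} = 4 + 4 I Y$ ($z{\left(Y,I \right)} = 4 I Y + 4 = 4 + 4 I Y$)
$m{\left(u \right)} = 4 + u + 4 u^{2}$ ($m{\left(u \right)} = \left(4 + 4 u u\right) + u = \left(4 + 4 u^{2}\right) + u = 4 + u + 4 u^{2}$)
$\frac{m{\left(p \right)} - 15543}{7135 + \frac{1}{-1798}} = \frac{\left(4 + 912 + 4 \cdot 912^{2}\right) - 15543}{7135 + \frac{1}{-1798}} = \frac{\left(4 + 912 + 4 \cdot 831744\right) - 15543}{7135 - \frac{1}{1798}} = \frac{\left(4 + 912 + 3326976\right) - 15543}{\frac{12828729}{1798}} = \left(3327892 - 15543\right) \frac{1798}{12828729} = 3312349 \cdot \frac{1798}{12828729} = \frac{5955603502}{12828729}$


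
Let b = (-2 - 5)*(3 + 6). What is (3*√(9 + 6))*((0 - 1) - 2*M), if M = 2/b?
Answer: -59*√15/21 ≈ -10.881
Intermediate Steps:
b = -63 (b = -7*9 = -63)
M = -2/63 (M = 2/(-63) = 2*(-1/63) = -2/63 ≈ -0.031746)
(3*√(9 + 6))*((0 - 1) - 2*M) = (3*√(9 + 6))*((0 - 1) - 2*(-2/63)) = (3*√15)*(-1 + 4/63) = (3*√15)*(-59/63) = -59*√15/21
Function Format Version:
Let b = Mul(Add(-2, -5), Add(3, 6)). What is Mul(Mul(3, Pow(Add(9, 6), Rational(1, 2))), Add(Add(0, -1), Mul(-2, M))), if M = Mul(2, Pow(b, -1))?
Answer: Mul(Rational(-59, 21), Pow(15, Rational(1, 2))) ≈ -10.881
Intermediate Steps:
b = -63 (b = Mul(-7, 9) = -63)
M = Rational(-2, 63) (M = Mul(2, Pow(-63, -1)) = Mul(2, Rational(-1, 63)) = Rational(-2, 63) ≈ -0.031746)
Mul(Mul(3, Pow(Add(9, 6), Rational(1, 2))), Add(Add(0, -1), Mul(-2, M))) = Mul(Mul(3, Pow(Add(9, 6), Rational(1, 2))), Add(Add(0, -1), Mul(-2, Rational(-2, 63)))) = Mul(Mul(3, Pow(15, Rational(1, 2))), Add(-1, Rational(4, 63))) = Mul(Mul(3, Pow(15, Rational(1, 2))), Rational(-59, 63)) = Mul(Rational(-59, 21), Pow(15, Rational(1, 2)))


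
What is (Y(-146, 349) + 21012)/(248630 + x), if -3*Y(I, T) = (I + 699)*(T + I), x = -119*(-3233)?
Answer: -49223/1900071 ≈ -0.025906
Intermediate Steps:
x = 384727
Y(I, T) = -(699 + I)*(I + T)/3 (Y(I, T) = -(I + 699)*(T + I)/3 = -(699 + I)*(I + T)/3)
(Y(-146, 349) + 21012)/(248630 + x) = ((-233*(-146) - 233*349 - ⅓*(-146)² - ⅓*(-146)*349) + 21012)/(248630 + 384727) = ((34018 - 81317 - ⅓*21316 + 50954/3) + 21012)/633357 = ((34018 - 81317 - 21316/3 + 50954/3) + 21012)*(1/633357) = (-112259/3 + 21012)*(1/633357) = -49223/3*1/633357 = -49223/1900071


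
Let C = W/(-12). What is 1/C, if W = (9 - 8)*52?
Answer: -3/13 ≈ -0.23077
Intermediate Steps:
W = 52 (W = 1*52 = 52)
C = -13/3 (C = 52/(-12) = 52*(-1/12) = -13/3 ≈ -4.3333)
1/C = 1/(-13/3) = -3/13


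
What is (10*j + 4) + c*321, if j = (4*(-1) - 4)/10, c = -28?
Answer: -8992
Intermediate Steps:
j = -⅘ (j = (-4 - 4)*(⅒) = -8*⅒ = -⅘ ≈ -0.80000)
(10*j + 4) + c*321 = (10*(-⅘) + 4) - 28*321 = (-8 + 4) - 8988 = -4 - 8988 = -8992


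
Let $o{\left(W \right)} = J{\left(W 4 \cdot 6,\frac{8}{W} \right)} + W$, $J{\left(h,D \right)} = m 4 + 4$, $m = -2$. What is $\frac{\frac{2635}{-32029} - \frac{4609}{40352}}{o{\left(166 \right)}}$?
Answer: $- \frac{84649727}{69791447232} \approx -0.0012129$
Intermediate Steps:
$J{\left(h,D \right)} = -4$ ($J{\left(h,D \right)} = \left(-2\right) 4 + 4 = -8 + 4 = -4$)
$o{\left(W \right)} = -4 + W$
$\frac{\frac{2635}{-32029} - \frac{4609}{40352}}{o{\left(166 \right)}} = \frac{\frac{2635}{-32029} - \frac{4609}{40352}}{-4 + 166} = \frac{2635 \left(- \frac{1}{32029}\right) - \frac{4609}{40352}}{162} = \left(- \frac{2635}{32029} - \frac{4609}{40352}\right) \frac{1}{162} = \left(- \frac{253949181}{1292434208}\right) \frac{1}{162} = - \frac{84649727}{69791447232}$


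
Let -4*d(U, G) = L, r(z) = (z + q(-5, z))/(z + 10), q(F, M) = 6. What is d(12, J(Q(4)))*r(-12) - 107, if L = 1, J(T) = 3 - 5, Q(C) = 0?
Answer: -431/4 ≈ -107.75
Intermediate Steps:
J(T) = -2
r(z) = (6 + z)/(10 + z) (r(z) = (z + 6)/(z + 10) = (6 + z)/(10 + z))
d(U, G) = -¼ (d(U, G) = -¼*1 = -¼)
d(12, J(Q(4)))*r(-12) - 107 = -(6 - 12)/(4*(10 - 12)) - 107 = -(-6)/(4*(-2)) - 107 = -(-1)*(-6)/8 - 107 = -¼*3 - 107 = -¾ - 107 = -431/4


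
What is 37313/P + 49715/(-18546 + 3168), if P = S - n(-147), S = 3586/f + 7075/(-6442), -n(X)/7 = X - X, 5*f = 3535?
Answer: 2612465741678411/278326222086 ≈ 9386.3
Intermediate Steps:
f = 707 (f = (⅕)*3535 = 707)
n(X) = 0 (n(X) = -7*(X - X) = -7*0 = 0)
S = 18098987/4554494 (S = 3586/707 + 7075/(-6442) = 3586*(1/707) + 7075*(-1/6442) = 3586/707 - 7075/6442 = 18098987/4554494 ≈ 3.9739)
P = 18098987/4554494 (P = 18098987/4554494 - 1*0 = 18098987/4554494 + 0 = 18098987/4554494 ≈ 3.9739)
37313/P + 49715/(-18546 + 3168) = 37313/(18098987/4554494) + 49715/(-18546 + 3168) = 37313*(4554494/18098987) + 49715/(-15378) = 169941834622/18098987 + 49715*(-1/15378) = 169941834622/18098987 - 49715/15378 = 2612465741678411/278326222086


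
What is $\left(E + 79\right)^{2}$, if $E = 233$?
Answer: $97344$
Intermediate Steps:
$\left(E + 79\right)^{2} = \left(233 + 79\right)^{2} = 312^{2} = 97344$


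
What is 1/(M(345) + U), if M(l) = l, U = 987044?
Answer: 1/987389 ≈ 1.0128e-6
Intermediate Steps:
1/(M(345) + U) = 1/(345 + 987044) = 1/987389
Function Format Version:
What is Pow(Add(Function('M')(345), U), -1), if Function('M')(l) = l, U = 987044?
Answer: Rational(1, 987389) ≈ 1.0128e-6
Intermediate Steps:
Pow(Add(Function('M')(345), U), -1) = Pow(Add(345, 987044), -1) = Pow(987389, -1) = Rational(1, 987389)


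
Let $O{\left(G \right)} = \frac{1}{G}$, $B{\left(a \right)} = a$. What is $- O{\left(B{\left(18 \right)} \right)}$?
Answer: $- \frac{1}{18} \approx -0.055556$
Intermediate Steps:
$- O{\left(B{\left(18 \right)} \right)} = - \frac{1}{18}$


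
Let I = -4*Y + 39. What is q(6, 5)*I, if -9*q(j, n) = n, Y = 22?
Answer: 245/9 ≈ 27.222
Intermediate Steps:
q(j, n) = -n/9
I = -49 (I = -4*22 + 39 = -88 + 39 = -49)
q(6, 5)*I = -⅑*5*(-49) = -5/9*(-49) = 245/9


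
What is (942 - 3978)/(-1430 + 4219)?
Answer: -3036/2789 ≈ -1.0886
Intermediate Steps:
(942 - 3978)/(-1430 + 4219) = -3036/2789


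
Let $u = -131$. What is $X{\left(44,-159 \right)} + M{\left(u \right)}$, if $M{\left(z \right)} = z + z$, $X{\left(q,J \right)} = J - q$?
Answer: $-465$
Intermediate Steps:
$M{\left(z \right)} = 2 z$
$X{\left(44,-159 \right)} + M{\left(u \right)} = \left(-159 - 44\right) + 2 \left(-131\right) = \left(-159 - 44\right) - 262 = -203 - 262 = -465$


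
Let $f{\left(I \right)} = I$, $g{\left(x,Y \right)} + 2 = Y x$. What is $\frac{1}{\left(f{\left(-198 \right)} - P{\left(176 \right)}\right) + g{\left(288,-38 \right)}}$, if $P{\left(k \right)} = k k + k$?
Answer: $- \frac{1}{42296} \approx -2.3643 \cdot 10^{-5}$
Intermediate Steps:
$g{\left(x,Y \right)} = -2 + Y x$
$P{\left(k \right)} = k + k^{2}$ ($P{\left(k \right)} = k^{2} + k = k + k^{2}$)
$\frac{1}{\left(f{\left(-198 \right)} - P{\left(176 \right)}\right) + g{\left(288,-38 \right)}} = \frac{1}{\left(-198 - 176 \left(1 + 176\right)\right) - 10946} = \frac{1}{\left(-198 - 176 \cdot 177\right) - 10946} = \frac{1}{\left(-198 - 31152\right) - 10946} = \frac{1}{-31350 - 10946} = \frac{1}{-42296} = - \frac{1}{42296}$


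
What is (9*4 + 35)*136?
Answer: 9656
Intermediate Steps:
(9*4 + 35)*136 = (36 + 35)*136 = 71*136 = 9656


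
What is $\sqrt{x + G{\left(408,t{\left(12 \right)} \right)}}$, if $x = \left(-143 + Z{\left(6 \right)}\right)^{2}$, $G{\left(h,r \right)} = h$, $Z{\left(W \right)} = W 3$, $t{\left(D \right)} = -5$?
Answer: $\sqrt{16033} \approx 126.62$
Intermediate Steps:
$Z{\left(W \right)} = 3 W$
$x = 15625$ ($x = \left(-143 + 3 \cdot 6\right)^{2} = \left(-143 + 18\right)^{2} = \left(-125\right)^{2} = 15625$)
$\sqrt{x + G{\left(408,t{\left(12 \right)} \right)}} = \sqrt{15625 + 408} = \sqrt{16033}$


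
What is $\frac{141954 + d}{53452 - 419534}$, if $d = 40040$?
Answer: $- \frac{90997}{183041} \approx -0.49714$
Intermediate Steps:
$\frac{141954 + d}{53452 - 419534} = \frac{141954 + 40040}{53452 - 419534} = \frac{181994}{-366082} = 181994 \left(- \frac{1}{366082}\right) = - \frac{90997}{183041}$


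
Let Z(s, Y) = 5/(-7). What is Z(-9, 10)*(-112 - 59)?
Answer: 855/7 ≈ 122.14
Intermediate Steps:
Z(s, Y) = -5/7 (Z(s, Y) = 5*(-⅐) = -5/7)
Z(-9, 10)*(-112 - 59) = -5*(-112 - 59)/7 = -5/7*(-171) = 855/7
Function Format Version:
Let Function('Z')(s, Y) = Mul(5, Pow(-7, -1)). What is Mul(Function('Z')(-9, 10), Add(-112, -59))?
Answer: Rational(855, 7) ≈ 122.14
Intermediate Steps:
Function('Z')(s, Y) = Rational(-5, 7) (Function('Z')(s, Y) = Mul(5, Rational(-1, 7)) = Rational(-5, 7))
Mul(Function('Z')(-9, 10), Add(-112, -59)) = Mul(Rational(-5, 7), Add(-112, -59)) = Mul(Rational(-5, 7), -171) = Rational(855, 7)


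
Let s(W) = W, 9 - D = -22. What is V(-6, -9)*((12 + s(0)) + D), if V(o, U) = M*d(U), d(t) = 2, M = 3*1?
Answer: 258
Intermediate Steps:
D = 31 (D = 9 - 1*(-22) = 9 + 22 = 31)
M = 3
V(o, U) = 6 (V(o, U) = 3*2 = 6)
V(-6, -9)*((12 + s(0)) + D) = 6*((12 + 0) + 31) = 6*(12 + 31) = 6*43 = 258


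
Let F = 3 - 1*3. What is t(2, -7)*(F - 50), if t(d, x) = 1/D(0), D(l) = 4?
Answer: -25/2 ≈ -12.500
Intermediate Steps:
t(d, x) = ¼ (t(d, x) = 1/4 = ¼)
F = 0 (F = 3 - 3 = 0)
t(2, -7)*(F - 50) = (0 - 50)/4 = (¼)*(-50) = -25/2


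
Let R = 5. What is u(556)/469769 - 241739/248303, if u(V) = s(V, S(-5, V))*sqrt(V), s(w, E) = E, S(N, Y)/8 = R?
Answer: -241739/248303 + 80*sqrt(139)/469769 ≈ -0.97156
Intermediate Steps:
S(N, Y) = 40 (S(N, Y) = 8*5 = 40)
u(V) = 40*sqrt(V)
u(556)/469769 - 241739/248303 = (40*sqrt(556))/469769 - 241739/248303 = (40*(2*sqrt(139)))*(1/469769) - 241739*1/248303 = (80*sqrt(139))*(1/469769) - 241739/248303 = 80*sqrt(139)/469769 - 241739/248303 = -241739/248303 + 80*sqrt(139)/469769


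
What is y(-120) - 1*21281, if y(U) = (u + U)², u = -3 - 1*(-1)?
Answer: -6397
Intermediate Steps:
u = -2 (u = -3 + 1 = -2)
y(U) = (-2 + U)²
y(-120) - 1*21281 = (-2 - 120)² - 1*21281 = (-122)² - 21281 = 14884 - 21281 = -6397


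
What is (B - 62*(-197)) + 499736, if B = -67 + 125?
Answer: 512008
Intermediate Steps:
B = 58
(B - 62*(-197)) + 499736 = (58 - 62*(-197)) + 499736 = (58 + 12214) + 499736 = 12272 + 499736 = 512008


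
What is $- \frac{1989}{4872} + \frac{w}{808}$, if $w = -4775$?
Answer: $- \frac{129536}{20503} \approx -6.3179$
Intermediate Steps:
$- \frac{1989}{4872} + \frac{w}{808} = - \frac{1989}{4872} - \frac{4775}{808} = \left(-1989\right) \frac{1}{4872} - \frac{4775}{808} = - \frac{663}{1624} - \frac{4775}{808} = - \frac{129536}{20503}$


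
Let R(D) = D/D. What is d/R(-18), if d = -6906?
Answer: -6906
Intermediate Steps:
R(D) = 1
d/R(-18) = -6906/1 = -6906*1 = -6906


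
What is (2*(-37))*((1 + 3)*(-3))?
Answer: 888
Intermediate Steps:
(2*(-37))*((1 + 3)*(-3)) = -296*(-3) = -74*(-12) = 888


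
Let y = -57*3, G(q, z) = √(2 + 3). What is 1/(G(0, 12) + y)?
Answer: -171/29236 - √5/29236 ≈ -0.0059254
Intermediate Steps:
G(q, z) = √5
y = -171
1/(G(0, 12) + y) = 1/(√5 - 171) = 1/(-171 + √5)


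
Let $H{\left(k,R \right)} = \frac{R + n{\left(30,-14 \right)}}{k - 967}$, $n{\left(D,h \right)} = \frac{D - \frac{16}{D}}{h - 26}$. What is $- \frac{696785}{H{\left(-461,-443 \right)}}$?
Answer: $- \frac{298502694000}{133121} \approx -2.2423 \cdot 10^{6}$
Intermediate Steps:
$n{\left(D,h \right)} = \frac{D - \frac{16}{D}}{-26 + h}$
$H{\left(k,R \right)} = \frac{- \frac{221}{300} + R}{-967 + k}$ ($H{\left(k,R \right)} = \frac{R + \frac{-16 + 30^{2}}{30 \left(-26 - 14\right)}}{k - 967} = \frac{R + \frac{-16 + 900}{30 \left(-40\right)}}{k - 967} = \frac{R + \frac{1}{30} \left(- \frac{1}{40}\right) 884}{-967 + k} = \frac{R - \frac{221}{300}}{-967 + k} = \frac{- \frac{221}{300} + R}{-967 + k}$)
$- \frac{696785}{H{\left(-461,-443 \right)}} = - \frac{696785}{\frac{1}{-967 - 461} \left(- \frac{221}{300} - 443\right)} = - \frac{696785}{\frac{1}{-1428} \left(- \frac{133121}{300}\right)} = - \frac{696785}{\left(- \frac{1}{1428}\right) \left(- \frac{133121}{300}\right)} = - \frac{696785}{\frac{133121}{428400}} = \left(-696785\right) \frac{428400}{133121} = - \frac{298502694000}{133121}$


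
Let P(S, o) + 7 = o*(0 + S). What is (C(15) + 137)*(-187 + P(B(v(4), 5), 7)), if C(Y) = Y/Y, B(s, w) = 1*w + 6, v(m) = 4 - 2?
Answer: -16146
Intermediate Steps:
v(m) = 2
B(s, w) = 6 + w (B(s, w) = w + 6 = 6 + w)
C(Y) = 1
P(S, o) = -7 + S*o (P(S, o) = -7 + o*(0 + S) = -7 + o*S = -7 + S*o)
(C(15) + 137)*(-187 + P(B(v(4), 5), 7)) = (1 + 137)*(-187 + (-7 + (6 + 5)*7)) = 138*(-187 + (-7 + 11*7)) = 138*(-187 + (-7 + 77)) = 138*(-187 + 70) = 138*(-117) = -16146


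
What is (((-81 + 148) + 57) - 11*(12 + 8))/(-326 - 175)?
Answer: 32/167 ≈ 0.19162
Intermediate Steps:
(((-81 + 148) + 57) - 11*(12 + 8))/(-326 - 175) = ((67 + 57) - 11*20)/(-501) = (124 - 220)*(-1/501) = -96*(-1/501) = 32/167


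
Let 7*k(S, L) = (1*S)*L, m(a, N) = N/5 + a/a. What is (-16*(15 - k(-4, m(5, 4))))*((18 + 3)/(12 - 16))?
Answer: 6732/5 ≈ 1346.4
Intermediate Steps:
m(a, N) = 1 + N/5 (m(a, N) = N*(⅕) + 1 = N/5 + 1 = 1 + N/5)
k(S, L) = L*S/7 (k(S, L) = ((1*S)*L)/7 = (S*L)/7 = (L*S)/7 = L*S/7)
(-16*(15 - k(-4, m(5, 4))))*((18 + 3)/(12 - 16)) = (-16*(15 - (1 + (⅕)*4)*(-4)/7))*((18 + 3)/(12 - 16)) = (-16*(15 - (1 + ⅘)*(-4)/7))*(21/(-4)) = (-16*(15 - 9*(-4)/(7*5)))*(21*(-¼)) = -16*(15 - 1*(-36/35))*(-21/4) = -16*(15 + 36/35)*(-21/4) = -16*561/35*(-21/4) = -8976/35*(-21/4) = 6732/5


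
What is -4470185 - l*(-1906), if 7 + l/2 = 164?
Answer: -3871701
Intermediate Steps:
l = 314 (l = -14 + 2*164 = -14 + 328 = 314)
-4470185 - l*(-1906) = -4470185 - 314*(-1906) = -4470185 - 1*(-598484) = -4470185 + 598484 = -3871701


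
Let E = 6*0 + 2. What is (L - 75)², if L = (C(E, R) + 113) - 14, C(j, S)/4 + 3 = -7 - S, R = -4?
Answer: 0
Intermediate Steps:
E = 2 (E = 0 + 2 = 2)
C(j, S) = -40 - 4*S (C(j, S) = -12 + 4*(-7 - S) = -12 + (-28 - 4*S) = -40 - 4*S)
L = 75 (L = ((-40 - 4*(-4)) + 113) - 14 = ((-40 + 16) + 113) - 14 = (-24 + 113) - 14 = 89 - 14 = 75)
(L - 75)² = (75 - 75)² = 0² = 0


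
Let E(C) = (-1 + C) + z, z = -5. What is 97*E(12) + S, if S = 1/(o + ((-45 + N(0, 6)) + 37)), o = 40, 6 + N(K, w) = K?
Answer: 15133/26 ≈ 582.04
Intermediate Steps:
N(K, w) = -6 + K
E(C) = -6 + C (E(C) = (-1 + C) - 5 = -6 + C)
S = 1/26 (S = 1/(40 + ((-45 + (-6 + 0)) + 37)) = 1/(40 + ((-45 - 6) + 37)) = 1/(40 + (-51 + 37)) = 1/(40 - 14) = 1/26 ≈ 0.038462)
97*E(12) + S = 97*(-6 + 12) + 1/26 = 97*6 + 1/26 = 582 + 1/26 = 15133/26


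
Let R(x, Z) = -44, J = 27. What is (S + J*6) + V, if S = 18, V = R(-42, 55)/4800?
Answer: 215989/1200 ≈ 179.99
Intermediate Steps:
V = -11/1200 (V = -44/4800 = -44*1/4800 = -11/1200 ≈ -0.0091667)
(S + J*6) + V = (18 + 27*6) - 11/1200 = (18 + 162) - 11/1200 = 180 - 11/1200 = 215989/1200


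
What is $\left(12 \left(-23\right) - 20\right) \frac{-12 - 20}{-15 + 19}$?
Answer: $2368$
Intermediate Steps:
$\left(12 \left(-23\right) - 20\right) \frac{-12 - 20}{-15 + 19} = \left(-276 - 20\right) \left(- \frac{32}{4}\right) = - 296 \left(\left(-32\right) \frac{1}{4}\right) = \left(-296\right) \left(-8\right) = 2368$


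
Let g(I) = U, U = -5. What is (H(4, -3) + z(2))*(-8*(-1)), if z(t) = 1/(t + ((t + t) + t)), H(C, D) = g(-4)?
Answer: -39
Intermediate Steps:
g(I) = -5
H(C, D) = -5
z(t) = 1/(4*t) (z(t) = 1/(t + (2*t + t)) = 1/(t + 3*t) = 1/(4*t))
(H(4, -3) + z(2))*(-8*(-1)) = (-5 + (¼)/2)*(-8*(-1)) = (-5 + (¼)*(½))*8 = (-5 + ⅛)*8 = -39/8*8 = -39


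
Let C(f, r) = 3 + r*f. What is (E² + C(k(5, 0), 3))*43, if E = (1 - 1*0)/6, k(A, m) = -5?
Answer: -18533/36 ≈ -514.81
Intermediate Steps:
C(f, r) = 3 + f*r
E = ⅙ (E = (1 + 0)*(⅙) = 1*(⅙) = ⅙ ≈ 0.16667)
(E² + C(k(5, 0), 3))*43 = ((⅙)² + (3 - 5*3))*43 = (1/36 + (3 - 15))*43 = (1/36 - 12)*43 = -431/36*43 = -18533/36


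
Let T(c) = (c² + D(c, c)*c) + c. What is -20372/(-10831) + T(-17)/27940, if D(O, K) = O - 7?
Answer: 28827938/15130907 ≈ 1.9052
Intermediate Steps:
D(O, K) = -7 + O
T(c) = c + c² + c*(-7 + c) (T(c) = (c² + (-7 + c)*c) + c = (c² + c*(-7 + c)) + c = c + c² + c*(-7 + c))
-20372/(-10831) + T(-17)/27940 = -20372/(-10831) + (2*(-17)*(-3 - 17))/27940 = -20372*(-1/10831) + (2*(-17)*(-20))*(1/27940) = 20372/10831 + 680*(1/27940) = 20372/10831 + 34/1397 = 28827938/15130907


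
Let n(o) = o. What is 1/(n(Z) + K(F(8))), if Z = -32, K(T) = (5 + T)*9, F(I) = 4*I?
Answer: 1/301 ≈ 0.0033223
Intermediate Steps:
K(T) = 45 + 9*T
1/(n(Z) + K(F(8))) = 1/(-32 + (45 + 9*(4*8))) = 1/(-32 + (45 + 9*32)) = 1/(-32 + (45 + 288)) = 1/(-32 + 333) = 1/301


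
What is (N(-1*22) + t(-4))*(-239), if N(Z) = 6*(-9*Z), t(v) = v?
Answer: -282976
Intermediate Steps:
N(Z) = -54*Z
(N(-1*22) + t(-4))*(-239) = (-(-54)*22 - 4)*(-239) = (-54*(-22) - 4)*(-239) = (1188 - 4)*(-239) = 1184*(-239) = -282976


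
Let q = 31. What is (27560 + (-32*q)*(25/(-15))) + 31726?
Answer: 182818/3 ≈ 60939.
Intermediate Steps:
(27560 + (-32*q)*(25/(-15))) + 31726 = (27560 + (-32*31)*(25/(-15))) + 31726 = (27560 - 24800*(-1)/15) + 31726 = (27560 - 992*(-5/3)) + 31726 = (27560 + 4960/3) + 31726 = 87640/3 + 31726 = 182818/3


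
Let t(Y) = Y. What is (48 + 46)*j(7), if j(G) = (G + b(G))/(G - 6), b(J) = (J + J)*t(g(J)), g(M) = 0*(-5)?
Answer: 658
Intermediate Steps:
g(M) = 0
b(J) = 0 (b(J) = (J + J)*0 = (2*J)*0 = 0)
j(G) = G/(-6 + G) (j(G) = (G + 0)/(G - 6) = G/(-6 + G))
(48 + 46)*j(7) = (48 + 46)*(7/(-6 + 7)) = 94*(7/1) = 94*(7*1) = 94*7 = 658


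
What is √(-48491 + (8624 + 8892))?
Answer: 5*I*√1239 ≈ 176.0*I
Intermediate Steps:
√(-48491 + (8624 + 8892)) = √(-48491 + 17516) = √(-30975) = 5*I*√1239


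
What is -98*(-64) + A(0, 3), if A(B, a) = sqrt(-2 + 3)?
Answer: 6273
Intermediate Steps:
A(B, a) = 1 (A(B, a) = sqrt(1) = 1)
-98*(-64) + A(0, 3) = -98*(-64) + 1 = 6272 + 1 = 6273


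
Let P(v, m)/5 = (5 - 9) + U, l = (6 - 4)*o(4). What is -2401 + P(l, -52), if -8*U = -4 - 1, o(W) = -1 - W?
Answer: -19343/8 ≈ -2417.9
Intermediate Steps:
U = 5/8 (U = -(-4 - 1)/8 = -⅛*(-5) = 5/8 ≈ 0.62500)
l = -10 (l = (6 - 4)*(-1 - 1*4) = 2*(-1 - 4) = 2*(-5) = -10)
P(v, m) = -135/8 (P(v, m) = 5*((5 - 9) + 5/8) = 5*(-4 + 5/8) = 5*(-27/8) = -135/8)
-2401 + P(l, -52) = -2401 - 135/8 = -19343/8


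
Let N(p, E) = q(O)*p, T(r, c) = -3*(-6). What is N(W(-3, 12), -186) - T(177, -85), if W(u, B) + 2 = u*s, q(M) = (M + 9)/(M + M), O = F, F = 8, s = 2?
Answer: -53/2 ≈ -26.500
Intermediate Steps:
O = 8
q(M) = (9 + M)/(2*M) (q(M) = (9 + M)/((2*M)) = (9 + M)*(1/(2*M)) = (9 + M)/(2*M))
W(u, B) = -2 + 2*u (W(u, B) = -2 + u*2 = -2 + 2*u)
T(r, c) = 18
N(p, E) = 17*p/16 (N(p, E) = ((½)*(9 + 8)/8)*p = ((½)*(⅛)*17)*p = 17*p/16)
N(W(-3, 12), -186) - T(177, -85) = 17*(-2 + 2*(-3))/16 - 1*18 = 17*(-2 - 6)/16 - 18 = (17/16)*(-8) - 18 = -17/2 - 18 = -53/2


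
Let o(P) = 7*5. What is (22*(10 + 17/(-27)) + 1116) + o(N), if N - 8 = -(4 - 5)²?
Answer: 36643/27 ≈ 1357.1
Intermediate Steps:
N = 7 (N = 8 - (4 - 5)² = 8 - 1*(-1)² = 8 - 1*1 = 8 - 1 = 7)
o(P) = 35
(22*(10 + 17/(-27)) + 1116) + o(N) = (22*(10 + 17/(-27)) + 1116) + 35 = (22*(10 + 17*(-1/27)) + 1116) + 35 = (22*(10 - 17/27) + 1116) + 35 = (22*(253/27) + 1116) + 35 = (5566/27 + 1116) + 35 = 35698/27 + 35 = 36643/27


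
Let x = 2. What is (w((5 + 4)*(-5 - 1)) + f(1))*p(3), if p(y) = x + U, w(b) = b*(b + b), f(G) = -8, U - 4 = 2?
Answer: 46592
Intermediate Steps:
U = 6 (U = 4 + 2 = 6)
w(b) = 2*b² (w(b) = b*(2*b) = 2*b²)
p(y) = 8 (p(y) = 2 + 6 = 8)
(w((5 + 4)*(-5 - 1)) + f(1))*p(3) = (2*((5 + 4)*(-5 - 1))² - 8)*8 = (2*(9*(-6))² - 8)*8 = (2*(-54)² - 8)*8 = (2*2916 - 8)*8 = (5832 - 8)*8 = 5824*8 = 46592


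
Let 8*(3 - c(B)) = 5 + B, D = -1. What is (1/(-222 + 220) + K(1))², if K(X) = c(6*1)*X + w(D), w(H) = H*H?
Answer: 289/64 ≈ 4.5156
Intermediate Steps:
c(B) = 19/8 - B/8 (c(B) = 3 - (5 + B)/8 = 3 + (-5/8 - B/8) = 19/8 - B/8)
w(H) = H²
K(X) = 1 + 13*X/8 (K(X) = (19/8 - 3/4)*X + (-1)² = (19/8 - ⅛*6)*X + 1 = (19/8 - ¾)*X + 1 = 13*X/8 + 1 = 1 + 13*X/8)
(1/(-222 + 220) + K(1))² = (1/(-222 + 220) + (1 + (13/8)*1))² = (1/(-2) + (1 + 13/8))² = (-½ + 21/8)² = (17/8)² = 289/64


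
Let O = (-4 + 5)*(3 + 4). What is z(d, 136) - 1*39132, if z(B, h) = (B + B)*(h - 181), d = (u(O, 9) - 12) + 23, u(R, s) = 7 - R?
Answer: -40122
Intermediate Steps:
O = 7 (O = 1*7 = 7)
d = 11 (d = ((7 - 1*7) - 12) + 23 = ((7 - 7) - 12) + 23 = (0 - 12) + 23 = -12 + 23 = 11)
z(B, h) = 2*B*(-181 + h) (z(B, h) = (2*B)*(-181 + h) = 2*B*(-181 + h))
z(d, 136) - 1*39132 = 2*11*(-181 + 136) - 1*39132 = 2*11*(-45) - 39132 = -990 - 39132 = -40122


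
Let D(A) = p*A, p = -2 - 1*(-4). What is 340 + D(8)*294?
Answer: 5044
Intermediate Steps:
p = 2 (p = -2 + 4 = 2)
D(A) = 2*A
340 + D(8)*294 = 340 + (2*8)*294 = 340 + 16*294 = 340 + 4704 = 5044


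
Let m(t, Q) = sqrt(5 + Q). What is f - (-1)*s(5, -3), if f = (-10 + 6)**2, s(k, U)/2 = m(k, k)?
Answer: 16 + 2*sqrt(10) ≈ 22.325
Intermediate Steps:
s(k, U) = 2*sqrt(5 + k)
f = 16 (f = (-4)**2 = 16)
f - (-1)*s(5, -3) = 16 - (-1)*2*sqrt(5 + 5) = 16 - (-1)*2*sqrt(10) = 16 - (-2)*sqrt(10) = 16 + 2*sqrt(10)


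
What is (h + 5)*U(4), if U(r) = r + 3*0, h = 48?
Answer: 212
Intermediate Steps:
U(r) = r (U(r) = r + 0 = r)
(h + 5)*U(4) = (48 + 5)*4 = 53*4 = 212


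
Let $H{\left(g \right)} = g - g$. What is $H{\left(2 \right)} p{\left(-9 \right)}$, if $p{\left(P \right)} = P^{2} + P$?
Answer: $0$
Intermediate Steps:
$H{\left(g \right)} = 0$
$p{\left(P \right)} = P + P^{2}$
$H{\left(2 \right)} p{\left(-9 \right)} = 0 \left(- 9 \left(1 - 9\right)\right) = 0 \left(\left(-9\right) \left(-8\right)\right) = 0 \cdot 72 = 0$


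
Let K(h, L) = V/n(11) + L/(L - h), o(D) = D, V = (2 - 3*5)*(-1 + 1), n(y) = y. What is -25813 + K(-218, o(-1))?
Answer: -5601422/217 ≈ -25813.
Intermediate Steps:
V = 0 (V = (2 - 15)*0 = -13*0 = 0)
K(h, L) = L/(L - h) (K(h, L) = 0/11 + L/(L - h) = 0*(1/11) + L/(L - h) = 0 + L/(L - h) = L/(L - h))
-25813 + K(-218, o(-1)) = -25813 - 1/(-1 - 1*(-218)) = -25813 - 1/(-1 + 218) = -25813 - 1/217 = -5601422/217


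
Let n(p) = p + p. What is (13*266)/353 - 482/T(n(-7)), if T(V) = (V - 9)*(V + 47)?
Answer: 2794768/267927 ≈ 10.431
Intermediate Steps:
n(p) = 2*p
T(V) = (-9 + V)*(47 + V)
(13*266)/353 - 482/T(n(-7)) = (13*266)/353 - 482/(-423 + (2*(-7))² + 38*(2*(-7))) = 3458*(1/353) - 482/(-423 + (-14)² + 38*(-14)) = 3458/353 - 482/(-423 + 196 - 532) = 3458/353 - 482/(-759) = 3458/353 - 482*(-1/759) = 3458/353 + 482/759 = 2794768/267927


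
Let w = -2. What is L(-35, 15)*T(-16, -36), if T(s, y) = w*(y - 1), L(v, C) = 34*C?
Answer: 37740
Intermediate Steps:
T(s, y) = 2 - 2*y (T(s, y) = -2*(y - 1) = -2*(-1 + y) = 2 - 2*y)
L(-35, 15)*T(-16, -36) = (34*15)*(2 - 2*(-36)) = 510*(2 + 72) = 510*74 = 37740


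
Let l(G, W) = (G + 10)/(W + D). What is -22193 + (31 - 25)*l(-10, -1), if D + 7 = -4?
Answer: -22193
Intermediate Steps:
D = -11 (D = -7 - 4 = -11)
l(G, W) = (10 + G)/(-11 + W) (l(G, W) = (G + 10)/(W - 11) = (10 + G)/(-11 + W))
-22193 + (31 - 25)*l(-10, -1) = -22193 + (31 - 25)*((10 - 10)/(-11 - 1)) = -22193 + 6*(0/(-12)) = -22193 + 6*(-1/12*0) = -22193 + 6*0 = -22193 + 0 = -22193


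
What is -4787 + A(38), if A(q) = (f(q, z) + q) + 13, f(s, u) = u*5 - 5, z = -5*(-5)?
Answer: -4616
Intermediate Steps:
z = 25
f(s, u) = -5 + 5*u (f(s, u) = 5*u - 5 = -5 + 5*u)
A(q) = 133 + q (A(q) = ((-5 + 5*25) + q) + 13 = ((-5 + 125) + q) + 13 = (120 + q) + 13 = 133 + q)
-4787 + A(38) = -4787 + (133 + 38) = -4787 + 171 = -4616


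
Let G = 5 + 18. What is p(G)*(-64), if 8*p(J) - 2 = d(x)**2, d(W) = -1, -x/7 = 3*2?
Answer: -24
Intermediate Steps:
x = -42 (x = -21*2 = -7*6 = -42)
G = 23
p(J) = 3/8 (p(J) = 1/4 + (1/8)*(-1)**2 = 1/4 + (1/8)*1 = 1/4 + 1/8 = 3/8)
p(G)*(-64) = (3/8)*(-64) = -24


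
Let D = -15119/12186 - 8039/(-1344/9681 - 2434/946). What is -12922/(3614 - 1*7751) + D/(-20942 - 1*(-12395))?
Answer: 138642675501783/49928592059962 ≈ 2.7768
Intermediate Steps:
D = 263607918811/88959154 (D = -15119*1/12186 - 8039/(-1344*1/9681 - 2434*1/946) = -15119/12186 - 8039/(-64/461 - 1217/473) = -15119/12186 - 8039/(-591309/218053) = -15119/12186 - 8039*(-218053/591309) = -15119/12186 + 1752928067/591309 = 263607918811/88959154 ≈ 2963.2)
-12922/(3614 - 1*7751) + D/(-20942 - 1*(-12395)) = -12922/(3614 - 1*7751) + 263607918811/(88959154*(-20942 - 1*(-12395))) = -12922/(3614 - 7751) + 263607918811/(88959154*(-20942 + 12395)) = -12922/(-4137) + (263607918811/88959154)/(-8547) = -12922*(-1/4137) + (263607918811/88959154)*(-1/8547) = 1846/591 - 263607918811/760333889238 = 138642675501783/49928592059962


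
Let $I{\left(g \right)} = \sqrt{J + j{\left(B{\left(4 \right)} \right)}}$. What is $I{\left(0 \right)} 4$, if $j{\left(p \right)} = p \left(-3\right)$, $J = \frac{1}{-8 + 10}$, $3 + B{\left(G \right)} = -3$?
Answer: $2 \sqrt{74} \approx 17.205$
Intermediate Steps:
$B{\left(G \right)} = -6$ ($B{\left(G \right)} = -3 - 3 = -6$)
$J = \frac{1}{2} \approx 0.5$
$j{\left(p \right)} = - 3 p$
$I{\left(g \right)} = \frac{\sqrt{74}}{2}$ ($I{\left(g \right)} = \sqrt{\frac{1}{2} - -18} = \sqrt{\frac{1}{2} + 18} = \sqrt{\frac{37}{2}} = \frac{\sqrt{74}}{2}$)
$I{\left(0 \right)} 4 = \frac{\sqrt{74}}{2} \cdot 4 = 2 \sqrt{74}$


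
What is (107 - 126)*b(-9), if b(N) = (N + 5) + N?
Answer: 247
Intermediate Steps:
b(N) = 5 + 2*N (b(N) = (5 + N) + N = 5 + 2*N)
(107 - 126)*b(-9) = (107 - 126)*(5 + 2*(-9)) = -19*(5 - 18) = -19*(-13) = 247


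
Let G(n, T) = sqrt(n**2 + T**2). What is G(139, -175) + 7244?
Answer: 7244 + sqrt(49946) ≈ 7467.5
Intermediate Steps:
G(n, T) = sqrt(T**2 + n**2)
G(139, -175) + 7244 = sqrt((-175)**2 + 139**2) + 7244 = sqrt(30625 + 19321) + 7244 = sqrt(49946) + 7244 = 7244 + sqrt(49946)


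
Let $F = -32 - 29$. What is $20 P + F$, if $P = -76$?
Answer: $-1581$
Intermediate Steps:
$F = -61$ ($F = -32 - 29 = -61$)
$20 P + F = 20 \left(-76\right) - 61 = -1520 - 61 = -1581$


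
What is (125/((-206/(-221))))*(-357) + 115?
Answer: -9838435/206 ≈ -47759.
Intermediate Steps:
(125/((-206/(-221))))*(-357) + 115 = (125/((-206*(-1/221))))*(-357) + 115 = (125/(206/221))*(-357) + 115 = (125*(221/206))*(-357) + 115 = (27625/206)*(-357) + 115 = -9862125/206 + 115 = -9838435/206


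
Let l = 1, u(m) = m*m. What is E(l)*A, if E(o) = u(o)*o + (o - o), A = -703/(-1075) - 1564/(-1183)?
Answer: 2512949/1271725 ≈ 1.9760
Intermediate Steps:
u(m) = m**2
A = 2512949/1271725 (A = -703*(-1/1075) - 1564*(-1/1183) = 703/1075 + 1564/1183 = 2512949/1271725 ≈ 1.9760)
E(o) = o**3 (E(o) = o**2*o + (o - o) = o**3 + 0 = o**3)
E(l)*A = 1**3*(2512949/1271725) = 1*(2512949/1271725) = 2512949/1271725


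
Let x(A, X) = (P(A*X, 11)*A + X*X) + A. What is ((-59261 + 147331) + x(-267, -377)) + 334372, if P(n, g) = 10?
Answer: 561634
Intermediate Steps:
x(A, X) = X² + 11*A (x(A, X) = (10*A + X*X) + A = (10*A + X²) + A = (X² + 10*A) + A = X² + 11*A)
((-59261 + 147331) + x(-267, -377)) + 334372 = ((-59261 + 147331) + ((-377)² + 11*(-267))) + 334372 = (88070 + (142129 - 2937)) + 334372 = (88070 + 139192) + 334372 = 227262 + 334372 = 561634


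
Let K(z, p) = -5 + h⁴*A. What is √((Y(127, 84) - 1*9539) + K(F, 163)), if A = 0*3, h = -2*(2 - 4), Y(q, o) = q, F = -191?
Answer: I*√9417 ≈ 97.041*I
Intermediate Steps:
h = 4 (h = -2*(-2) = 4)
A = 0
K(z, p) = -5 (K(z, p) = -5 + 4⁴*0 = -5 + 256*0 = -5 + 0 = -5)
√((Y(127, 84) - 1*9539) + K(F, 163)) = √((127 - 1*9539) - 5) = √((127 - 9539) - 5) = √(-9412 - 5) = √(-9417) = I*√9417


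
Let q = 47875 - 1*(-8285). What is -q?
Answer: -56160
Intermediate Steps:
q = 56160 (q = 47875 + 8285 = 56160)
-q = -1*56160 = -56160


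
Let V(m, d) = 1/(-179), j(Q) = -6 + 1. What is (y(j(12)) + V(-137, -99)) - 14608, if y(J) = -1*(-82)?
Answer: -2600155/179 ≈ -14526.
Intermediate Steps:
j(Q) = -5
V(m, d) = -1/179
y(J) = 82
(y(j(12)) + V(-137, -99)) - 14608 = (82 - 1/179) - 14608 = 14677/179 - 14608 = -2600155/179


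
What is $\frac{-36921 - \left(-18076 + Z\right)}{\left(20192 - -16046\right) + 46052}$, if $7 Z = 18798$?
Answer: $- \frac{150713}{576030} \approx -0.26164$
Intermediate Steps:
$Z = \frac{18798}{7}$ ($Z = \frac{1}{7} \cdot 18798 = \frac{18798}{7} \approx 2685.4$)
$\frac{-36921 - \left(-18076 + Z\right)}{\left(20192 - -16046\right) + 46052} = \frac{-36921 + \left(18076 - \frac{18798}{7}\right)}{\left(20192 - -16046\right) + 46052} = \frac{-36921 + \left(18076 - \frac{18798}{7}\right)}{\left(20192 + 16046\right) + 46052} = \frac{-36921 + \frac{107734}{7}}{36238 + 46052} = - \frac{150713}{7 \cdot 82290} = \left(- \frac{150713}{7}\right) \frac{1}{82290} = - \frac{150713}{576030}$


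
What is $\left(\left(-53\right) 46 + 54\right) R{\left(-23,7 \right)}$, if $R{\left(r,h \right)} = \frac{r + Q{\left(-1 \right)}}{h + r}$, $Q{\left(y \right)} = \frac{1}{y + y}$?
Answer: $- \frac{7003}{2} \approx -3501.5$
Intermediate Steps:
$Q{\left(y \right)} = \frac{1}{2 y}$
$R{\left(r,h \right)} = \frac{- \frac{1}{2} + r}{h + r}$ ($R{\left(r,h \right)} = \frac{r + \frac{1}{2 \left(-1\right)}}{h + r} = \frac{r + \frac{1}{2} \left(-1\right)}{h + r} = \frac{r - \frac{1}{2}}{h + r} = \frac{- \frac{1}{2} + r}{h + r}$)
$\left(\left(-53\right) 46 + 54\right) R{\left(-23,7 \right)} = \left(\left(-53\right) 46 + 54\right) \frac{- \frac{1}{2} - 23}{7 - 23} = \left(-2438 + 54\right) \frac{1}{-16} \left(- \frac{47}{2}\right) = - 2384 \left(\left(- \frac{1}{16}\right) \left(- \frac{47}{2}\right)\right) = \left(-2384\right) \frac{47}{32} = - \frac{7003}{2}$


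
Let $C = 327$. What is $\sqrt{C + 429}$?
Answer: $6 \sqrt{21} \approx 27.495$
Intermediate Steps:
$\sqrt{C + 429} = \sqrt{327 + 429} = \sqrt{756} = 6 \sqrt{21}$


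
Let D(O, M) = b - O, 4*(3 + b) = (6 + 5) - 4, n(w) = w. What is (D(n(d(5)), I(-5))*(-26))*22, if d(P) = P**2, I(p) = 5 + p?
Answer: 15015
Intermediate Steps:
b = -5/4 (b = -3 + ((6 + 5) - 4)/4 = -3 + (11 - 4)/4 = -3 + (1/4)*7 = -3 + 7/4 = -5/4 ≈ -1.2500)
D(O, M) = -5/4 - O
(D(n(d(5)), I(-5))*(-26))*22 = ((-5/4 - 1*5**2)*(-26))*22 = ((-5/4 - 1*25)*(-26))*22 = ((-5/4 - 25)*(-26))*22 = -105/4*(-26)*22 = (1365/2)*22 = 15015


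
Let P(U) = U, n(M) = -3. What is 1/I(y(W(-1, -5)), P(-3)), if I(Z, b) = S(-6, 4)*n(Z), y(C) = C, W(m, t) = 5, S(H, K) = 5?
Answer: -1/15 ≈ -0.066667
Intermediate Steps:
I(Z, b) = -15 (I(Z, b) = 5*(-3) = -15)
1/I(y(W(-1, -5)), P(-3)) = 1/(-15) = -1/15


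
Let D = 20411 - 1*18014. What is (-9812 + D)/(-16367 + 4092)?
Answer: 1483/2455 ≈ 0.60407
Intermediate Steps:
D = 2397 (D = 20411 - 18014 = 2397)
(-9812 + D)/(-16367 + 4092) = (-9812 + 2397)/(-16367 + 4092) = -7415/(-12275) = -7415*(-1/12275) = 1483/2455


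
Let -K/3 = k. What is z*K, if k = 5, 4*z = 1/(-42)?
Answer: 5/56 ≈ 0.089286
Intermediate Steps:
z = -1/168 (z = (¼)/(-42) = (¼)*(-1/42) = -1/168 ≈ -0.0059524)
K = -15 (K = -3*5 = -15)
z*K = -1/168*(-15) = 5/56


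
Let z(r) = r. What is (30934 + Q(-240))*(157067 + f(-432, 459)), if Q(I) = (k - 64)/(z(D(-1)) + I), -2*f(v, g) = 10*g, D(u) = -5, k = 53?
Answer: 1172992379252/245 ≈ 4.7877e+9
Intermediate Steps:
f(v, g) = -5*g
Q(I) = -11/(-5 + I) (Q(I) = (53 - 64)/(-5 + I) = -11/(-5 + I))
(30934 + Q(-240))*(157067 + f(-432, 459)) = (30934 - 11/(-5 - 240))*(157067 - 5*459) = (30934 - 11/(-245))*(157067 - 2295) = (30934 - 11*(-1/245))*154772 = (30934 + 11/245)*154772 = (7578841/245)*154772 = 1172992379252/245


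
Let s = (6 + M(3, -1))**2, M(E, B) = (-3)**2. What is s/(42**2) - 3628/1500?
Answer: -168397/73500 ≈ -2.2911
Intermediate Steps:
M(E, B) = 9
s = 225 (s = (6 + 9)**2 = 15**2 = 225)
s/(42**2) - 3628/1500 = 225/(42**2) - 3628/1500 = 225/1764 - 3628*1/1500 = 225*(1/1764) - 907/375 = 25/196 - 907/375 = -168397/73500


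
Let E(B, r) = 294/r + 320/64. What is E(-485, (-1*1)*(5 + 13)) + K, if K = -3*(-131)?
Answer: 1145/3 ≈ 381.67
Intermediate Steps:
E(B, r) = 5 + 294/r (E(B, r) = 294/r + 320*(1/64) = 294/r + 5 = 5 + 294/r)
K = 393
E(-485, (-1*1)*(5 + 13)) + K = (5 + 294/(((-1*1)*(5 + 13)))) + 393 = (5 + 294/((-1*18))) + 393 = (5 + 294/(-18)) + 393 = (5 + 294*(-1/18)) + 393 = (5 - 49/3) + 393 = -34/3 + 393 = 1145/3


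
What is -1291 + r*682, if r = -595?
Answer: -407081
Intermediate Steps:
-1291 + r*682 = -1291 - 595*682 = -1291 - 405790 = -407081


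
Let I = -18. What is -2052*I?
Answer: 36936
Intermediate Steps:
-2052*I = -2052*(-18) = 36936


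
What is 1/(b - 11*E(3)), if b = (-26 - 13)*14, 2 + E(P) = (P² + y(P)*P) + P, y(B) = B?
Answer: -1/755 ≈ -0.0013245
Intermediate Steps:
E(P) = -2 + P + 2*P² (E(P) = -2 + ((P² + P*P) + P) = -2 + ((P² + P²) + P) = -2 + (2*P² + P) = -2 + (P + 2*P²) = -2 + P + 2*P²)
b = -546 (b = -39*14 = -546)
1/(b - 11*E(3)) = 1/(-546 - 11*(-2 + 3 + 2*3²)) = 1/(-546 - 11*(-2 + 3 + 2*9)) = 1/(-546 - 11*(-2 + 3 + 18)) = 1/(-546 - 11*19) = 1/(-546 - 209) = 1/(-755) = -1/755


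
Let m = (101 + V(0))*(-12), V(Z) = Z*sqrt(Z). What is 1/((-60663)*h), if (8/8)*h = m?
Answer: 1/73523556 ≈ 1.3601e-8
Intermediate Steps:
V(Z) = Z**(3/2)
m = -1212 (m = (101 + 0**(3/2))*(-12) = (101 + 0)*(-12) = 101*(-12) = -1212)
h = -1212
1/((-60663)*h) = 1/(-60663*(-1212)) = -1/60663*(-1/1212) = 1/73523556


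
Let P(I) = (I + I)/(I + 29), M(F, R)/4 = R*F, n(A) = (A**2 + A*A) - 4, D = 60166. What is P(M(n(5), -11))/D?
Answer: 2024/60015585 ≈ 3.3725e-5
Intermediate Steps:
n(A) = -4 + 2*A**2 (n(A) = (A**2 + A**2) - 4 = 2*A**2 - 4 = -4 + 2*A**2)
M(F, R) = 4*F*R (M(F, R) = 4*(R*F) = 4*(F*R) = 4*F*R)
P(I) = 2*I/(29 + I) (P(I) = (2*I)/(29 + I) = 2*I/(29 + I))
P(M(n(5), -11))/D = (2*(4*(-4 + 2*5**2)*(-11))/(29 + 4*(-4 + 2*5**2)*(-11)))/60166 = (2*(4*(-4 + 2*25)*(-11))/(29 + 4*(-4 + 2*25)*(-11)))*(1/60166) = (2*(4*(-4 + 50)*(-11))/(29 + 4*(-4 + 50)*(-11)))*(1/60166) = (2*(4*46*(-11))/(29 + 4*46*(-11)))*(1/60166) = (2*(-2024)/(29 - 2024))*(1/60166) = (2*(-2024)/(-1995))*(1/60166) = (2*(-2024)*(-1/1995))*(1/60166) = (4048/1995)*(1/60166) = 2024/60015585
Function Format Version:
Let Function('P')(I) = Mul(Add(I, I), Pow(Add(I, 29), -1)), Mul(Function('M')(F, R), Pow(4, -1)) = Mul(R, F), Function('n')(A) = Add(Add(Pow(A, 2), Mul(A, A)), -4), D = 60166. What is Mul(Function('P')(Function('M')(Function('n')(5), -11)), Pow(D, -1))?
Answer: Rational(2024, 60015585) ≈ 3.3725e-5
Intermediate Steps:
Function('n')(A) = Add(-4, Mul(2, Pow(A, 2))) (Function('n')(A) = Add(Add(Pow(A, 2), Pow(A, 2)), -4) = Add(Mul(2, Pow(A, 2)), -4) = Add(-4, Mul(2, Pow(A, 2))))
Function('M')(F, R) = Mul(4, F, R) (Function('M')(F, R) = Mul(4, Mul(R, F)) = Mul(4, Mul(F, R)) = Mul(4, F, R))
Function('P')(I) = Mul(2, I, Pow(Add(29, I), -1)) (Function('P')(I) = Mul(Mul(2, I), Pow(Add(29, I), -1)) = Mul(2, I, Pow(Add(29, I), -1)))
Mul(Function('P')(Function('M')(Function('n')(5), -11)), Pow(D, -1)) = Mul(Mul(2, Mul(4, Add(-4, Mul(2, Pow(5, 2))), -11), Pow(Add(29, Mul(4, Add(-4, Mul(2, Pow(5, 2))), -11)), -1)), Pow(60166, -1)) = Mul(Mul(2, Mul(4, Add(-4, Mul(2, 25)), -11), Pow(Add(29, Mul(4, Add(-4, Mul(2, 25)), -11)), -1)), Rational(1, 60166)) = Mul(Mul(2, Mul(4, Add(-4, 50), -11), Pow(Add(29, Mul(4, Add(-4, 50), -11)), -1)), Rational(1, 60166)) = Mul(Mul(2, Mul(4, 46, -11), Pow(Add(29, Mul(4, 46, -11)), -1)), Rational(1, 60166)) = Mul(Mul(2, -2024, Pow(Add(29, -2024), -1)), Rational(1, 60166)) = Mul(Mul(2, -2024, Pow(-1995, -1)), Rational(1, 60166)) = Mul(Mul(2, -2024, Rational(-1, 1995)), Rational(1, 60166)) = Mul(Rational(4048, 1995), Rational(1, 60166)) = Rational(2024, 60015585)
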